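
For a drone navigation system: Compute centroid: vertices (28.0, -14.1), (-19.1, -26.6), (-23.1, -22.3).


Centroid = ((x_A+x_B+x_C)/3, (y_A+y_B+y_C)/3)
= ((28+(-19.1)+(-23.1))/3, ((-14.1)+(-26.6)+(-22.3))/3)
= (-4.7333, -21)

(-4.7333, -21)


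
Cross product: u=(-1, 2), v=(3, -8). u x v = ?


u x v = u_x*v_y - u_y*v_x = (-1)*(-8) - 2*3
= 8 - 6 = 2

2


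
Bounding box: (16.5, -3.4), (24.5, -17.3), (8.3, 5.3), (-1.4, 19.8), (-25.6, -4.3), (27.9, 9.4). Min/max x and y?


x range: [-25.6, 27.9]
y range: [-17.3, 19.8]
Bounding box: (-25.6,-17.3) to (27.9,19.8)

(-25.6,-17.3) to (27.9,19.8)


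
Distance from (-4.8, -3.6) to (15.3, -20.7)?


dx=20.1, dy=-17.1
d^2 = 20.1^2 + (-17.1)^2 = 696.42
d = sqrt(696.42) = 26.3898

26.3898


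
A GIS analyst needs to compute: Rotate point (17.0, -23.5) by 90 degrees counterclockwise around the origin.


90° CCW: (x,y) -> (-y, x)
(17,-23.5) -> (23.5, 17)

(23.5, 17)


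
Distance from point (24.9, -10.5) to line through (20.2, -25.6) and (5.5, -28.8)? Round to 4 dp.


|cross product| = 206.93
|line direction| = sqrt(226.33) = 15.0443
Distance = 206.93/sqrt(226.33) = 13.7547

13.7547


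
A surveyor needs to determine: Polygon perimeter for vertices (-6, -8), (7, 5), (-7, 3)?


Sides: (-6, -8)->(7, 5): sqrt(338) = 18.384776, (7, 5)->(-7, 3): sqrt(200) = 14.142136, (-7, 3)->(-6, -8): sqrt(122) = 11.045361
Sum = 43.572273
Perimeter = 43.5723

43.5723


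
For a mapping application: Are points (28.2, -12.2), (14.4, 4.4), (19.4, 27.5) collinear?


Cross product: (14.4-28.2)*(27.5-(-12.2)) - (4.4-(-12.2))*(19.4-28.2)
= -401.78

No, not collinear


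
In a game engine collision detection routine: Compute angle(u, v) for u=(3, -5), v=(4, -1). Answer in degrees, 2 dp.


u.v = 17, |u| = sqrt(34) = 5.831, |v| = sqrt(17) = 4.1231
cos(theta) = u.v/(|u||v|) = 17/sqrt(578) = 0.707107
theta = acos(0.707107) = 45 degrees

45 degrees


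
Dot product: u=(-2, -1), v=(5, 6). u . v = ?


u . v = u_x*v_x + u_y*v_y = (-2)*5 + (-1)*6
= (-10) + (-6) = -16

-16


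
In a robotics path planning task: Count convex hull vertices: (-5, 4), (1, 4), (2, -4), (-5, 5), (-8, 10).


Convex hull vertices (CCW): (-8, 10), (-5, 4), (2, -4), (1, 4)
Count = 4

4


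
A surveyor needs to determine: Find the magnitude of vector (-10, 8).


|u| = sqrt((-10)^2 + 8^2) = sqrt(164) = 12.8062

12.8062


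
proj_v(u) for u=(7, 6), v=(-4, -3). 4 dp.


u.v = -46, |v| = sqrt(25) = 5
Scalar projection = u.v / |v| = -46 / sqrt(25) = -9.2

-9.2


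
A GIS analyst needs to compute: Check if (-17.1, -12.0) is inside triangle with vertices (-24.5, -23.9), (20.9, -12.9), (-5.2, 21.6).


Cross products: AB x AP = 458.86, BC x BP = 1287.51, CA x CP = 107.03
All same sign? yes

Yes, inside


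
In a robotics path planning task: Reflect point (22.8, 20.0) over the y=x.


Reflection over y=x: (x,y) -> (y,x)
(22.8, 20) -> (20, 22.8)

(20, 22.8)


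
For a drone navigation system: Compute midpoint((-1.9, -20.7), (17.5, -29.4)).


M = (((-1.9)+17.5)/2, ((-20.7)+(-29.4))/2)
= (7.8, -25.05)

(7.8, -25.05)


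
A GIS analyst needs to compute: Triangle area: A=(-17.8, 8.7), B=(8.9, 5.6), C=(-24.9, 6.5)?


Area = |x_A(y_B-y_C) + x_B(y_C-y_A) + x_C(y_A-y_B)|/2
= |16.02 + (-19.58) + (-77.19)|/2
= 80.75/2 = 40.375

40.375


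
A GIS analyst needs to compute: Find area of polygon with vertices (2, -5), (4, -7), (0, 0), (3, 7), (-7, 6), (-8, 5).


Shoelace sum: (2*(-7) - 4*(-5)) + (4*0 - 0*(-7)) + (0*7 - 3*0) + (3*6 - (-7)*7) + ((-7)*5 - (-8)*6) + ((-8)*(-5) - 2*5)
= 116
Area = |116|/2 = 58

58


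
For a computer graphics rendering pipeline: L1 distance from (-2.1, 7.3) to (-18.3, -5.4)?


|(-2.1)-(-18.3)| + |7.3-(-5.4)| = 16.2 + 12.7 = 28.9

28.9


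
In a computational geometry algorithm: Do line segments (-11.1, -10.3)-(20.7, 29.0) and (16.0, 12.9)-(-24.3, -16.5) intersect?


Cross products: d1=138.22, d2=-510.65, d3=-327.27, d4=321.6
d1*d2 < 0 and d3*d4 < 0? yes

Yes, they intersect


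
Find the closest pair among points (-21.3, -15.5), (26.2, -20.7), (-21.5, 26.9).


d(P0,P1) = 47.7838, d(P0,P2) = 42.4005, d(P1,P2) = 67.3873
Closest: P0 and P2

Closest pair: (-21.3, -15.5) and (-21.5, 26.9), distance = 42.4005


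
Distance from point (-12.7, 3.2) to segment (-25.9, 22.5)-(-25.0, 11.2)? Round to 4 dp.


Project P onto AB: t = 1 (clamped to [0,1])
Closest point on segment: (-25, 11.2)
Distance: 14.6728

14.6728


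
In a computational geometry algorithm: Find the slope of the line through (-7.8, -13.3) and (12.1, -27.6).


slope = (y2-y1)/(x2-x1) = ((-27.6)-(-13.3))/(12.1-(-7.8)) = (-14.3)/19.9 = -0.7186

-0.7186


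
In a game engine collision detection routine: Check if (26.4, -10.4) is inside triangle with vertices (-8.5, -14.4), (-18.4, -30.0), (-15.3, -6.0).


Cross products: AB x AP = 504.84, BC x BP = -1014.44, CA x CP = 320.36
All same sign? no

No, outside


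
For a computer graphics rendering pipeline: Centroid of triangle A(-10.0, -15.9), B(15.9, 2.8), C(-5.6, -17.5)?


Centroid = ((x_A+x_B+x_C)/3, (y_A+y_B+y_C)/3)
= (((-10)+15.9+(-5.6))/3, ((-15.9)+2.8+(-17.5))/3)
= (0.1, -10.2)

(0.1, -10.2)


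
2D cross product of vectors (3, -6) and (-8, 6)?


u x v = u_x*v_y - u_y*v_x = 3*6 - (-6)*(-8)
= 18 - 48 = -30

-30


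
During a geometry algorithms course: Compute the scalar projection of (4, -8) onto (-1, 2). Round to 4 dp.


u.v = -20, |v| = sqrt(5) = 2.2361
Scalar projection = u.v / |v| = -20 / sqrt(5) = -8.9443

-8.9443


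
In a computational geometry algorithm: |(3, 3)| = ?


|u| = sqrt(3^2 + 3^2) = sqrt(18) = 4.2426

4.2426


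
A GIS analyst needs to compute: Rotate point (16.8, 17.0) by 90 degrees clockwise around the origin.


90° CW: (x,y) -> (y, -x)
(16.8,17) -> (17, -16.8)

(17, -16.8)


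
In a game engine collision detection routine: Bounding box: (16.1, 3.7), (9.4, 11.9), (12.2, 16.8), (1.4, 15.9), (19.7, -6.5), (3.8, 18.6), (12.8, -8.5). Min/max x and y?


x range: [1.4, 19.7]
y range: [-8.5, 18.6]
Bounding box: (1.4,-8.5) to (19.7,18.6)

(1.4,-8.5) to (19.7,18.6)


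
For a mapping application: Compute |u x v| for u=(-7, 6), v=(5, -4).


|u x v| = |(-7)*(-4) - 6*5|
= |28 - 30| = 2

2


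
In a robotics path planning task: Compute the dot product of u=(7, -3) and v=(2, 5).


u . v = u_x*v_x + u_y*v_y = 7*2 + (-3)*5
= 14 + (-15) = -1

-1


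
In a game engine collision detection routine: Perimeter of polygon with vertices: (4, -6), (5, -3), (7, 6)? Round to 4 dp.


Sides: (4, -6)->(5, -3): sqrt(10) = 3.162278, (5, -3)->(7, 6): sqrt(85) = 9.219544, (7, 6)->(4, -6): sqrt(153) = 12.369317
Sum = 24.751139
Perimeter = 24.7511

24.7511


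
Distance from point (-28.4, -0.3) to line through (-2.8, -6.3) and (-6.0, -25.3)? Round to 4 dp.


|cross product| = 505.6
|line direction| = sqrt(371.24) = 19.2676
Distance = 505.6/sqrt(371.24) = 26.241

26.241


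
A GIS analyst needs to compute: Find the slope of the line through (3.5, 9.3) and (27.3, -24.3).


slope = (y2-y1)/(x2-x1) = ((-24.3)-9.3)/(27.3-3.5) = (-33.6)/23.8 = -1.4118

-1.4118


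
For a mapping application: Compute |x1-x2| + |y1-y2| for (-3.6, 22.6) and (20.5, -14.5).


|(-3.6)-20.5| + |22.6-(-14.5)| = 24.1 + 37.1 = 61.2

61.2


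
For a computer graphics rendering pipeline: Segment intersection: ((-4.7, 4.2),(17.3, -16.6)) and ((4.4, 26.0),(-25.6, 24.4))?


Cross products: d1=639.44, d2=1298.64, d3=668.88, d4=9.68
d1*d2 < 0 and d3*d4 < 0? no

No, they don't intersect


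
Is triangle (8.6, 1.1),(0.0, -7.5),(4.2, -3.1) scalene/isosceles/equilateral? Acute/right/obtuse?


Side lengths squared: AB^2=147.92, BC^2=37, CA^2=37
Sorted: [37, 37, 147.92]
By sides: Isosceles, By angles: Obtuse

Isosceles, Obtuse


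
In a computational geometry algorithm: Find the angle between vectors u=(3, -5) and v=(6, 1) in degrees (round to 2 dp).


u.v = 13, |u| = sqrt(34) = 5.831, |v| = sqrt(37) = 6.0828
cos(theta) = u.v/(|u||v|) = 13/sqrt(1258) = 0.366525
theta = acos(0.366525) = 68.5 degrees

68.5 degrees


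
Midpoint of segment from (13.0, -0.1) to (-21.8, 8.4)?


M = ((13+(-21.8))/2, ((-0.1)+8.4)/2)
= (-4.4, 4.15)

(-4.4, 4.15)


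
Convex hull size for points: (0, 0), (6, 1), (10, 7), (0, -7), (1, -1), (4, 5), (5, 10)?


Convex hull vertices (CCW): (0, -7), (6, 1), (10, 7), (5, 10), (0, 0)
Count = 5

5


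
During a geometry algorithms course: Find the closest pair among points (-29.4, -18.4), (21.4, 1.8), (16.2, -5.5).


d(P0,P1) = 54.6688, d(P0,P2) = 47.3896, d(P1,P2) = 8.9627
Closest: P1 and P2

Closest pair: (21.4, 1.8) and (16.2, -5.5), distance = 8.9627


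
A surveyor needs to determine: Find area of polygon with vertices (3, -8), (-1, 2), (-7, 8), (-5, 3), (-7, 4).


Shoelace sum: (3*2 - (-1)*(-8)) + ((-1)*8 - (-7)*2) + ((-7)*3 - (-5)*8) + ((-5)*4 - (-7)*3) + ((-7)*(-8) - 3*4)
= 68
Area = |68|/2 = 34

34


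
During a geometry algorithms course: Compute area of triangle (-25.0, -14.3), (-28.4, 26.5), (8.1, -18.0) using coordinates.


Area = |x_A(y_B-y_C) + x_B(y_C-y_A) + x_C(y_A-y_B)|/2
= |(-1112.5) + 105.08 + (-330.48)|/2
= 1337.9/2 = 668.95

668.95


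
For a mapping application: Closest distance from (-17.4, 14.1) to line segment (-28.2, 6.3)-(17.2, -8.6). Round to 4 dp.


Project P onto AB: t = 0.1639 (clamped to [0,1])
Closest point on segment: (-20.7612, 3.8586)
Distance: 10.7788

10.7788


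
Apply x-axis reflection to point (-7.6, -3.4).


Reflection over x-axis: (x,y) -> (x,-y)
(-7.6, -3.4) -> (-7.6, 3.4)

(-7.6, 3.4)


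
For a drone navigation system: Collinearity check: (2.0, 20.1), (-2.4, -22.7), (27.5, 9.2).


Cross product: ((-2.4)-2)*(9.2-20.1) - ((-22.7)-20.1)*(27.5-2)
= 1139.36

No, not collinear


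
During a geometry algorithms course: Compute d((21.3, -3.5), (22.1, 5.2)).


dx=0.8, dy=8.7
d^2 = 0.8^2 + 8.7^2 = 76.33
d = sqrt(76.33) = 8.7367

8.7367


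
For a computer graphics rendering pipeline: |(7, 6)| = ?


|u| = sqrt(7^2 + 6^2) = sqrt(85) = 9.2195

9.2195


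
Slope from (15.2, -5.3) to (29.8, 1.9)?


slope = (y2-y1)/(x2-x1) = (1.9-(-5.3))/(29.8-15.2) = 7.2/14.6 = 0.4932

0.4932


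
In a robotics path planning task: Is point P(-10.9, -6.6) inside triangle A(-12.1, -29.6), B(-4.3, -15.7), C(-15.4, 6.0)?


Cross products: AB x AP = 162.72, BC x BP = 42.21, CA x CP = 118.62
All same sign? yes

Yes, inside


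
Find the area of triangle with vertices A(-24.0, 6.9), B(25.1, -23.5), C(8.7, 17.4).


Area = |x_A(y_B-y_C) + x_B(y_C-y_A) + x_C(y_A-y_B)|/2
= |981.6 + 263.55 + 264.48|/2
= 1509.63/2 = 754.815

754.815


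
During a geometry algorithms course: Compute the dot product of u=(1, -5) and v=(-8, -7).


u . v = u_x*v_x + u_y*v_y = 1*(-8) + (-5)*(-7)
= (-8) + 35 = 27

27


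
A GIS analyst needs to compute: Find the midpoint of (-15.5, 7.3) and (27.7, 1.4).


M = (((-15.5)+27.7)/2, (7.3+1.4)/2)
= (6.1, 4.35)

(6.1, 4.35)


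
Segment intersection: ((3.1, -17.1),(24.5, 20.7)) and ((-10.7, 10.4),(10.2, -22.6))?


Cross products: d1=-119.35, d2=1376.87, d3=1110.14, d4=-386.08
d1*d2 < 0 and d3*d4 < 0? yes

Yes, they intersect


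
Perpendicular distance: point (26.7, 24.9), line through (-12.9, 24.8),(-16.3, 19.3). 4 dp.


|cross product| = 217.46
|line direction| = sqrt(41.81) = 6.4661
Distance = 217.46/sqrt(41.81) = 33.631

33.631


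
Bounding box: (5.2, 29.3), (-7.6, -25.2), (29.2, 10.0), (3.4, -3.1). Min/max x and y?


x range: [-7.6, 29.2]
y range: [-25.2, 29.3]
Bounding box: (-7.6,-25.2) to (29.2,29.3)

(-7.6,-25.2) to (29.2,29.3)


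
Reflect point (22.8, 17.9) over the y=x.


Reflection over y=x: (x,y) -> (y,x)
(22.8, 17.9) -> (17.9, 22.8)

(17.9, 22.8)


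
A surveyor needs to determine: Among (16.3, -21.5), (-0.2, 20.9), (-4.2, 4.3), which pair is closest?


d(P0,P1) = 45.4974, d(P0,P2) = 32.9528, d(P1,P2) = 17.0751
Closest: P1 and P2

Closest pair: (-0.2, 20.9) and (-4.2, 4.3), distance = 17.0751


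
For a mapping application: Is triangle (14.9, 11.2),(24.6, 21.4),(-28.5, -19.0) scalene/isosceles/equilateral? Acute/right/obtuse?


Side lengths squared: AB^2=198.13, BC^2=4451.77, CA^2=2795.6
Sorted: [198.13, 2795.6, 4451.77]
By sides: Scalene, By angles: Obtuse

Scalene, Obtuse


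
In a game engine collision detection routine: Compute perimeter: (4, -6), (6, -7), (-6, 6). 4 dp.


Sides: (4, -6)->(6, -7): sqrt(5) = 2.236068, (6, -7)->(-6, 6): sqrt(313) = 17.691806, (-6, 6)->(4, -6): sqrt(244) = 15.620499
Sum = 35.548373
Perimeter = 35.5484

35.5484


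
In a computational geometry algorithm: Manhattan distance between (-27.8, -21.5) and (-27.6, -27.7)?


|(-27.8)-(-27.6)| + |(-21.5)-(-27.7)| = 0.2 + 6.2 = 6.4

6.4


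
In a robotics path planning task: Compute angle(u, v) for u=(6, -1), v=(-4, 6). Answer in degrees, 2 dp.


u.v = -30, |u| = sqrt(37) = 6.0828, |v| = sqrt(52) = 7.2111
cos(theta) = u.v/(|u||v|) = -30/sqrt(1924) = -0.683941
theta = acos(-0.683941) = 133.15 degrees

133.15 degrees


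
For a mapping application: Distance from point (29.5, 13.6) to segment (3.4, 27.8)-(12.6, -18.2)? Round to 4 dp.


Project P onto AB: t = 0.4059 (clamped to [0,1])
Closest point on segment: (7.1346, 9.1269)
Distance: 22.8083

22.8083


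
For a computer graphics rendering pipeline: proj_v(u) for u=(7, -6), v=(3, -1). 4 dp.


u.v = 27, |v| = sqrt(10) = 3.1623
Scalar projection = u.v / |v| = 27 / sqrt(10) = 8.5381

8.5381


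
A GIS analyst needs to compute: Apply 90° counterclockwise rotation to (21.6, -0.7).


90° CCW: (x,y) -> (-y, x)
(21.6,-0.7) -> (0.7, 21.6)

(0.7, 21.6)


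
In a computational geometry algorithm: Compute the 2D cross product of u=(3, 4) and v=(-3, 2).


u x v = u_x*v_y - u_y*v_x = 3*2 - 4*(-3)
= 6 - (-12) = 18

18


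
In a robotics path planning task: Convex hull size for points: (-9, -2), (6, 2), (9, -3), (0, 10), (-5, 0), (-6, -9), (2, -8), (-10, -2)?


Convex hull vertices (CCW): (-10, -2), (-6, -9), (2, -8), (9, -3), (6, 2), (0, 10)
Count = 6

6


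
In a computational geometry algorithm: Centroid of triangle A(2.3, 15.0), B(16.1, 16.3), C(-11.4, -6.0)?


Centroid = ((x_A+x_B+x_C)/3, (y_A+y_B+y_C)/3)
= ((2.3+16.1+(-11.4))/3, (15+16.3+(-6))/3)
= (2.3333, 8.4333)

(2.3333, 8.4333)


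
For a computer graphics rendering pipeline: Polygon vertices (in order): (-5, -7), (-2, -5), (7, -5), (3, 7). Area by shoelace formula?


Shoelace sum: ((-5)*(-5) - (-2)*(-7)) + ((-2)*(-5) - 7*(-5)) + (7*7 - 3*(-5)) + (3*(-7) - (-5)*7)
= 134
Area = |134|/2 = 67

67


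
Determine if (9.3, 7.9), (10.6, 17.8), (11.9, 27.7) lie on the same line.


Cross product: (10.6-9.3)*(27.7-7.9) - (17.8-7.9)*(11.9-9.3)
= 0

Yes, collinear


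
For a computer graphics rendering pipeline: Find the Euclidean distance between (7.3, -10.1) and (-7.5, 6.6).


dx=-14.8, dy=16.7
d^2 = (-14.8)^2 + 16.7^2 = 497.93
d = sqrt(497.93) = 22.3143

22.3143


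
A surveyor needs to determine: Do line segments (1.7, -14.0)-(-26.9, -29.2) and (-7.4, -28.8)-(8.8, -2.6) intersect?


Cross products: d1=1.34, d2=504.42, d3=284.96, d4=-218.12
d1*d2 < 0 and d3*d4 < 0? no

No, they don't intersect


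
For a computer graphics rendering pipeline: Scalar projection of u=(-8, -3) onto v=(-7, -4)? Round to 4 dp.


u.v = 68, |v| = sqrt(65) = 8.0623
Scalar projection = u.v / |v| = 68 / sqrt(65) = 8.4344

8.4344


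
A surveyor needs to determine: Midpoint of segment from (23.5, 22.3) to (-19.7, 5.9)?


M = ((23.5+(-19.7))/2, (22.3+5.9)/2)
= (1.9, 14.1)

(1.9, 14.1)


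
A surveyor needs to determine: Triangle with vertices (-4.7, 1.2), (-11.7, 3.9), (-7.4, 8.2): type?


Side lengths squared: AB^2=56.29, BC^2=36.98, CA^2=56.29
Sorted: [36.98, 56.29, 56.29]
By sides: Isosceles, By angles: Acute

Isosceles, Acute


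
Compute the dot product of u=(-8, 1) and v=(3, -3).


u . v = u_x*v_x + u_y*v_y = (-8)*3 + 1*(-3)
= (-24) + (-3) = -27

-27


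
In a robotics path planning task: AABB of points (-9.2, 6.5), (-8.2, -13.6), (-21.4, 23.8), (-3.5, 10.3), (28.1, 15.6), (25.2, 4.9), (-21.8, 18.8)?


x range: [-21.8, 28.1]
y range: [-13.6, 23.8]
Bounding box: (-21.8,-13.6) to (28.1,23.8)

(-21.8,-13.6) to (28.1,23.8)


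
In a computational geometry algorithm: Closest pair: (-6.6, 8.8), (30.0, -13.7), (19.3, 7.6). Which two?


d(P0,P1) = 42.9629, d(P0,P2) = 25.9278, d(P1,P2) = 23.8365
Closest: P1 and P2

Closest pair: (30.0, -13.7) and (19.3, 7.6), distance = 23.8365


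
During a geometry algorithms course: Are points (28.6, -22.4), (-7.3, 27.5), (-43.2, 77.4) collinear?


Cross product: ((-7.3)-28.6)*(77.4-(-22.4)) - (27.5-(-22.4))*((-43.2)-28.6)
= 0

Yes, collinear


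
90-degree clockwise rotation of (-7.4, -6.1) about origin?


90° CW: (x,y) -> (y, -x)
(-7.4,-6.1) -> (-6.1, 7.4)

(-6.1, 7.4)


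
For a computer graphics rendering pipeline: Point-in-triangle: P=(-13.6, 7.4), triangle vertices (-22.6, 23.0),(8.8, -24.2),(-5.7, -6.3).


Cross products: AB x AP = -65.04, BC x BP = -57.24, CA x CP = -0.06
All same sign? yes

Yes, inside


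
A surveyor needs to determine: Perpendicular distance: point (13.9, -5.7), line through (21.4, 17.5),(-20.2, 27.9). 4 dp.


|cross product| = 1043.12
|line direction| = sqrt(1838.72) = 42.8803
Distance = 1043.12/sqrt(1838.72) = 24.3263

24.3263


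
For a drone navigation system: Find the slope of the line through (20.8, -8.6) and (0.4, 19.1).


slope = (y2-y1)/(x2-x1) = (19.1-(-8.6))/(0.4-20.8) = 27.7/(-20.4) = -1.3578

-1.3578


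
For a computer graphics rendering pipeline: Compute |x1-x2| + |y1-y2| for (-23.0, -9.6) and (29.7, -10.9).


|(-23)-29.7| + |(-9.6)-(-10.9)| = 52.7 + 1.3 = 54

54


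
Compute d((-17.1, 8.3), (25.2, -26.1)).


dx=42.3, dy=-34.4
d^2 = 42.3^2 + (-34.4)^2 = 2972.65
d = sqrt(2972.65) = 54.522

54.522


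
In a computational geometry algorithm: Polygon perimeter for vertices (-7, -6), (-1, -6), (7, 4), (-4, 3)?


Sides: (-7, -6)->(-1, -6): sqrt(36) = 6, (-1, -6)->(7, 4): sqrt(164) = 12.806248, (7, 4)->(-4, 3): sqrt(122) = 11.045361, (-4, 3)->(-7, -6): sqrt(90) = 9.486833
Sum = 39.338442
Perimeter = 39.3384

39.3384


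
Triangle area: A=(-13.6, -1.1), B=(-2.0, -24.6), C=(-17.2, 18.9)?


Area = |x_A(y_B-y_C) + x_B(y_C-y_A) + x_C(y_A-y_B)|/2
= |591.6 + (-40) + (-404.2)|/2
= 147.4/2 = 73.7

73.7


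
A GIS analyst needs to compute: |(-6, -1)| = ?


|u| = sqrt((-6)^2 + (-1)^2) = sqrt(37) = 6.0828

6.0828


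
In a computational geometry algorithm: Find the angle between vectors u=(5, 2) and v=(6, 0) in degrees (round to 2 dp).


u.v = 30, |u| = sqrt(29) = 5.3852, |v| = sqrt(36) = 6
cos(theta) = u.v/(|u||v|) = 30/sqrt(1044) = 0.928477
theta = acos(0.928477) = 21.8 degrees

21.8 degrees


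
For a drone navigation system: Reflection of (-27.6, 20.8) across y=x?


Reflection over y=x: (x,y) -> (y,x)
(-27.6, 20.8) -> (20.8, -27.6)

(20.8, -27.6)


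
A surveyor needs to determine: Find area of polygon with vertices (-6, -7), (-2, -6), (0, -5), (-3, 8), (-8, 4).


Shoelace sum: ((-6)*(-6) - (-2)*(-7)) + ((-2)*(-5) - 0*(-6)) + (0*8 - (-3)*(-5)) + ((-3)*4 - (-8)*8) + ((-8)*(-7) - (-6)*4)
= 149
Area = |149|/2 = 74.5

74.5


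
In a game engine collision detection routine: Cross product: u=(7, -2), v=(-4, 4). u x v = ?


u x v = u_x*v_y - u_y*v_x = 7*4 - (-2)*(-4)
= 28 - 8 = 20

20


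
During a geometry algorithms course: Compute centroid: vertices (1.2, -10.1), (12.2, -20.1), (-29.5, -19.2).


Centroid = ((x_A+x_B+x_C)/3, (y_A+y_B+y_C)/3)
= ((1.2+12.2+(-29.5))/3, ((-10.1)+(-20.1)+(-19.2))/3)
= (-5.3667, -16.4667)

(-5.3667, -16.4667)


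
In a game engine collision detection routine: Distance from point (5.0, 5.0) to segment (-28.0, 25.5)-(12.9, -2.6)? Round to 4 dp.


Project P onto AB: t = 0.7821 (clamped to [0,1])
Closest point on segment: (3.9861, 3.5242)
Distance: 1.7905

1.7905


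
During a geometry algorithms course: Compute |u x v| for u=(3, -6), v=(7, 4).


|u x v| = |3*4 - (-6)*7|
= |12 - (-42)| = 54

54


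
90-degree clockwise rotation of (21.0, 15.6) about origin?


90° CW: (x,y) -> (y, -x)
(21,15.6) -> (15.6, -21)

(15.6, -21)


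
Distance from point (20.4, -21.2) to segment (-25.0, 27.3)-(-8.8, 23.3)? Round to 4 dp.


Project P onto AB: t = 1 (clamped to [0,1])
Closest point on segment: (-8.8, 23.3)
Distance: 53.2249

53.2249


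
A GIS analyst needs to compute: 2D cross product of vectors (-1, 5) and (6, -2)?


u x v = u_x*v_y - u_y*v_x = (-1)*(-2) - 5*6
= 2 - 30 = -28

-28


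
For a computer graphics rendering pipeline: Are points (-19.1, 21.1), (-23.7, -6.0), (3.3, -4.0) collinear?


Cross product: ((-23.7)-(-19.1))*((-4)-21.1) - ((-6)-21.1)*(3.3-(-19.1))
= 722.5

No, not collinear


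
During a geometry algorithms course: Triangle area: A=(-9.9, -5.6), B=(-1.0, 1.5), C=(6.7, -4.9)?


Area = |x_A(y_B-y_C) + x_B(y_C-y_A) + x_C(y_A-y_B)|/2
= |(-63.36) + (-0.7) + (-47.57)|/2
= 111.63/2 = 55.815

55.815


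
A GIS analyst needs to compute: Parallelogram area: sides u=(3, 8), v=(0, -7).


|u x v| = |3*(-7) - 8*0|
= |(-21) - 0| = 21

21


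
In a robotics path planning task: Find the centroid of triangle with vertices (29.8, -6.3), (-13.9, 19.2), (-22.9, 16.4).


Centroid = ((x_A+x_B+x_C)/3, (y_A+y_B+y_C)/3)
= ((29.8+(-13.9)+(-22.9))/3, ((-6.3)+19.2+16.4)/3)
= (-2.3333, 9.7667)

(-2.3333, 9.7667)


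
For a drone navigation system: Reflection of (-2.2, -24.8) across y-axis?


Reflection over y-axis: (x,y) -> (-x,y)
(-2.2, -24.8) -> (2.2, -24.8)

(2.2, -24.8)


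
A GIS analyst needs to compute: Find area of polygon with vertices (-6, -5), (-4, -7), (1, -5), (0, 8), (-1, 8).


Shoelace sum: ((-6)*(-7) - (-4)*(-5)) + ((-4)*(-5) - 1*(-7)) + (1*8 - 0*(-5)) + (0*8 - (-1)*8) + ((-1)*(-5) - (-6)*8)
= 118
Area = |118|/2 = 59

59


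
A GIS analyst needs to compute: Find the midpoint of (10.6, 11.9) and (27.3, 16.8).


M = ((10.6+27.3)/2, (11.9+16.8)/2)
= (18.95, 14.35)

(18.95, 14.35)


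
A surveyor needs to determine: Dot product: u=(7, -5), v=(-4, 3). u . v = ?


u . v = u_x*v_x + u_y*v_y = 7*(-4) + (-5)*3
= (-28) + (-15) = -43

-43


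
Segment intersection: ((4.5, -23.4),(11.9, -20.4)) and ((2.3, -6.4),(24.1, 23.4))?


Cross products: d1=-436.16, d2=-591.28, d3=132.4, d4=287.52
d1*d2 < 0 and d3*d4 < 0? no

No, they don't intersect


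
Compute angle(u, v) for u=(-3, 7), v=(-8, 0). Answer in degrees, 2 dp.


u.v = 24, |u| = sqrt(58) = 7.6158, |v| = sqrt(64) = 8
cos(theta) = u.v/(|u||v|) = 24/sqrt(3712) = 0.393919
theta = acos(0.393919) = 66.8 degrees

66.8 degrees


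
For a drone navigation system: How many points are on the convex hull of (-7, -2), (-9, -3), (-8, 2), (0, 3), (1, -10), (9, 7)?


Convex hull vertices (CCW): (-9, -3), (1, -10), (9, 7), (-8, 2)
Count = 4

4


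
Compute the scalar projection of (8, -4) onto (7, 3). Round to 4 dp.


u.v = 44, |v| = sqrt(58) = 7.6158
Scalar projection = u.v / |v| = 44 / sqrt(58) = 5.7775

5.7775


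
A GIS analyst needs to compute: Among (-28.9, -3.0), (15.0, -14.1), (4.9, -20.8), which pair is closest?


d(P0,P1) = 45.2816, d(P0,P2) = 38.2005, d(P1,P2) = 12.1202
Closest: P1 and P2

Closest pair: (15.0, -14.1) and (4.9, -20.8), distance = 12.1202


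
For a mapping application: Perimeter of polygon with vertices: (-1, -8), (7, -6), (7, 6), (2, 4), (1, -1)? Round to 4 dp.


Sides: (-1, -8)->(7, -6): sqrt(68) = 8.246211, (7, -6)->(7, 6): sqrt(144) = 12, (7, 6)->(2, 4): sqrt(29) = 5.385165, (2, 4)->(1, -1): sqrt(26) = 5.09902, (1, -1)->(-1, -8): sqrt(53) = 7.28011
Sum = 38.010506
Perimeter = 38.0105

38.0105


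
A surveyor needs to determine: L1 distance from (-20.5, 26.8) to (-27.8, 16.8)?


|(-20.5)-(-27.8)| + |26.8-16.8| = 7.3 + 10 = 17.3

17.3


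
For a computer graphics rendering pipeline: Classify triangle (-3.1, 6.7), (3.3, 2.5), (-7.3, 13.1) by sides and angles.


Side lengths squared: AB^2=58.6, BC^2=224.72, CA^2=58.6
Sorted: [58.6, 58.6, 224.72]
By sides: Isosceles, By angles: Obtuse

Isosceles, Obtuse


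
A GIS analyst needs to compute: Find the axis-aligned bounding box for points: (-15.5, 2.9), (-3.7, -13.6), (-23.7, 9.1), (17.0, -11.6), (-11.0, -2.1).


x range: [-23.7, 17]
y range: [-13.6, 9.1]
Bounding box: (-23.7,-13.6) to (17,9.1)

(-23.7,-13.6) to (17,9.1)


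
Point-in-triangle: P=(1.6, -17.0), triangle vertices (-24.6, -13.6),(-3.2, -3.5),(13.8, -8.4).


Cross products: AB x AP = -337.38, BC x BP = -205.98, CA x CP = 266.8
All same sign? no

No, outside


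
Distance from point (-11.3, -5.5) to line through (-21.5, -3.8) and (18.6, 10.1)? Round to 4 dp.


|cross product| = 209.95
|line direction| = sqrt(1801.22) = 42.4408
Distance = 209.95/sqrt(1801.22) = 4.9469

4.9469


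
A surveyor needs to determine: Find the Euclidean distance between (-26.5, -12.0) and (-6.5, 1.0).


dx=20, dy=13
d^2 = 20^2 + 13^2 = 569
d = sqrt(569) = 23.8537

23.8537


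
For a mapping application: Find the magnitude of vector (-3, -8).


|u| = sqrt((-3)^2 + (-8)^2) = sqrt(73) = 8.544

8.544


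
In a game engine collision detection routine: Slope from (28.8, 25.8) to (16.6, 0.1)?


slope = (y2-y1)/(x2-x1) = (0.1-25.8)/(16.6-28.8) = (-25.7)/(-12.2) = 2.1066

2.1066


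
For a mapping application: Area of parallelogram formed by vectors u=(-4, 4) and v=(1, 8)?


|u x v| = |(-4)*8 - 4*1|
= |(-32) - 4| = 36

36


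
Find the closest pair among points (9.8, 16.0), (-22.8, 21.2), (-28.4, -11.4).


d(P0,P1) = 33.0121, d(P0,P2) = 47.0106, d(P1,P2) = 33.0775
Closest: P0 and P1

Closest pair: (9.8, 16.0) and (-22.8, 21.2), distance = 33.0121


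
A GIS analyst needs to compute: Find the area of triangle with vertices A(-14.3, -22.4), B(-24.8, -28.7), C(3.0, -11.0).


Area = |x_A(y_B-y_C) + x_B(y_C-y_A) + x_C(y_A-y_B)|/2
= |253.11 + (-282.72) + 18.9|/2
= 10.71/2 = 5.355

5.355


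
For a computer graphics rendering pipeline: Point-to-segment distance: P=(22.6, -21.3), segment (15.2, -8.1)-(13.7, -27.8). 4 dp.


Project P onto AB: t = 0.6378 (clamped to [0,1])
Closest point on segment: (14.2434, -20.6637)
Distance: 8.3808

8.3808


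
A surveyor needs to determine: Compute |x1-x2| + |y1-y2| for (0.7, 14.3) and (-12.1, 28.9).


|0.7-(-12.1)| + |14.3-28.9| = 12.8 + 14.6 = 27.4

27.4


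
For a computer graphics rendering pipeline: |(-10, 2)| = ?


|u| = sqrt((-10)^2 + 2^2) = sqrt(104) = 10.198

10.198


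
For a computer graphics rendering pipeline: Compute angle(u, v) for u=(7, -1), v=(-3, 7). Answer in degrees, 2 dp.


u.v = -28, |u| = sqrt(50) = 7.0711, |v| = sqrt(58) = 7.6158
cos(theta) = u.v/(|u||v|) = -28/sqrt(2900) = -0.519947
theta = acos(-0.519947) = 121.33 degrees

121.33 degrees


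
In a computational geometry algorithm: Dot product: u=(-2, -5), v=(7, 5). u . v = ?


u . v = u_x*v_x + u_y*v_y = (-2)*7 + (-5)*5
= (-14) + (-25) = -39

-39


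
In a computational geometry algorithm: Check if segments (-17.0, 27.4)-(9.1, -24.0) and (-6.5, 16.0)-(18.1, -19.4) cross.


Cross products: d1=-91.26, d2=-431.76, d3=242.16, d4=582.66
d1*d2 < 0 and d3*d4 < 0? no

No, they don't intersect


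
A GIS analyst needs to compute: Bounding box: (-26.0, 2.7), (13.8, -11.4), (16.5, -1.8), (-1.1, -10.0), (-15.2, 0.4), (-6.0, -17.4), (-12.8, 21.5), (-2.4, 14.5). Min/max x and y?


x range: [-26, 16.5]
y range: [-17.4, 21.5]
Bounding box: (-26,-17.4) to (16.5,21.5)

(-26,-17.4) to (16.5,21.5)


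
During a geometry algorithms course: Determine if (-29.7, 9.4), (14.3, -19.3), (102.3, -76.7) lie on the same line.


Cross product: (14.3-(-29.7))*((-76.7)-9.4) - ((-19.3)-9.4)*(102.3-(-29.7))
= 0

Yes, collinear


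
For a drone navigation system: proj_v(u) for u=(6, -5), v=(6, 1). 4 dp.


u.v = 31, |v| = sqrt(37) = 6.0828
Scalar projection = u.v / |v| = 31 / sqrt(37) = 5.0964

5.0964


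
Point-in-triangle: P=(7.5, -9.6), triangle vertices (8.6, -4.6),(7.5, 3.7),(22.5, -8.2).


Cross products: AB x AP = 14.63, BC x BP = -199.5, CA x CP = 73.46
All same sign? no

No, outside


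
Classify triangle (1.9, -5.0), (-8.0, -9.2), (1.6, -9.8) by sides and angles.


Side lengths squared: AB^2=115.65, BC^2=92.52, CA^2=23.13
Sorted: [23.13, 92.52, 115.65]
By sides: Scalene, By angles: Right

Scalene, Right


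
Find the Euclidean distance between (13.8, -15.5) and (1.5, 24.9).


dx=-12.3, dy=40.4
d^2 = (-12.3)^2 + 40.4^2 = 1783.45
d = sqrt(1783.45) = 42.2309

42.2309


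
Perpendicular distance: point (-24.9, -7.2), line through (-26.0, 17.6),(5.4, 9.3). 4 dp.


|cross product| = 769.59
|line direction| = sqrt(1054.85) = 32.4785
Distance = 769.59/sqrt(1054.85) = 23.6954

23.6954


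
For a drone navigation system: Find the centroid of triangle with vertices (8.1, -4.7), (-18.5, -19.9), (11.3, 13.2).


Centroid = ((x_A+x_B+x_C)/3, (y_A+y_B+y_C)/3)
= ((8.1+(-18.5)+11.3)/3, ((-4.7)+(-19.9)+13.2)/3)
= (0.3, -3.8)

(0.3, -3.8)


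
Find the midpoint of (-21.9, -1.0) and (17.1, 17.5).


M = (((-21.9)+17.1)/2, ((-1)+17.5)/2)
= (-2.4, 8.25)

(-2.4, 8.25)


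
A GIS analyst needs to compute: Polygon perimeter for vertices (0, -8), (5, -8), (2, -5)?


Sides: (0, -8)->(5, -8): sqrt(25) = 5, (5, -8)->(2, -5): sqrt(18) = 4.242641, (2, -5)->(0, -8): sqrt(13) = 3.605551
Sum = 12.848192
Perimeter = 12.8482

12.8482


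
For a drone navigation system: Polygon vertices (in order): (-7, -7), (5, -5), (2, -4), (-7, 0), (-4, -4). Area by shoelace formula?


Shoelace sum: ((-7)*(-5) - 5*(-7)) + (5*(-4) - 2*(-5)) + (2*0 - (-7)*(-4)) + ((-7)*(-4) - (-4)*0) + ((-4)*(-7) - (-7)*(-4))
= 60
Area = |60|/2 = 30

30


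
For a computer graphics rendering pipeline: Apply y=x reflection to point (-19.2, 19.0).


Reflection over y=x: (x,y) -> (y,x)
(-19.2, 19) -> (19, -19.2)

(19, -19.2)


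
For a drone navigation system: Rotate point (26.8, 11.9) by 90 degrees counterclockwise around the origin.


90° CCW: (x,y) -> (-y, x)
(26.8,11.9) -> (-11.9, 26.8)

(-11.9, 26.8)


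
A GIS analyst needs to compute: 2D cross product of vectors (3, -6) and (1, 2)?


u x v = u_x*v_y - u_y*v_x = 3*2 - (-6)*1
= 6 - (-6) = 12

12


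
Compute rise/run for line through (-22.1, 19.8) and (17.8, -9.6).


slope = (y2-y1)/(x2-x1) = ((-9.6)-19.8)/(17.8-(-22.1)) = (-29.4)/39.9 = -0.7368

-0.7368


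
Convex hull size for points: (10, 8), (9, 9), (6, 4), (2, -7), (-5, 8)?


Convex hull vertices (CCW): (-5, 8), (2, -7), (10, 8), (9, 9)
Count = 4

4


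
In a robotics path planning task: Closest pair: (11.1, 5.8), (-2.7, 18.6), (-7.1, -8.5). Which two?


d(P0,P1) = 18.8223, d(P0,P2) = 23.1458, d(P1,P2) = 27.4549
Closest: P0 and P1

Closest pair: (11.1, 5.8) and (-2.7, 18.6), distance = 18.8223


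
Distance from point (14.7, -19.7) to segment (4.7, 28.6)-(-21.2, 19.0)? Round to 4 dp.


Project P onto AB: t = 0.2683 (clamped to [0,1])
Closest point on segment: (-2.2481, 26.0246)
Distance: 48.7645

48.7645


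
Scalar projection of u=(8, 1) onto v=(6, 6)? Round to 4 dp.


u.v = 54, |v| = sqrt(72) = 8.4853
Scalar projection = u.v / |v| = 54 / sqrt(72) = 6.364

6.364


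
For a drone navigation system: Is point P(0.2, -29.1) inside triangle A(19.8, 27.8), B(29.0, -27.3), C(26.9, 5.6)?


Cross products: AB x AP = -1603.44, BC x BP = 951.3, CA x CP = 839.11
All same sign? no

No, outside


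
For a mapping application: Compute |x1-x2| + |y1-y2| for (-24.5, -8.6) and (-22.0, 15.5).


|(-24.5)-(-22)| + |(-8.6)-15.5| = 2.5 + 24.1 = 26.6

26.6


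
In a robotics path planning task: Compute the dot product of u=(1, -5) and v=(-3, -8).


u . v = u_x*v_x + u_y*v_y = 1*(-3) + (-5)*(-8)
= (-3) + 40 = 37

37


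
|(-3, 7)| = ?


|u| = sqrt((-3)^2 + 7^2) = sqrt(58) = 7.6158

7.6158


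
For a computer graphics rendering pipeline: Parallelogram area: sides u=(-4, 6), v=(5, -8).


|u x v| = |(-4)*(-8) - 6*5|
= |32 - 30| = 2

2


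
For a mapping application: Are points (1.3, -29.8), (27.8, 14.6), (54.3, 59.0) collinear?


Cross product: (27.8-1.3)*(59-(-29.8)) - (14.6-(-29.8))*(54.3-1.3)
= 0

Yes, collinear


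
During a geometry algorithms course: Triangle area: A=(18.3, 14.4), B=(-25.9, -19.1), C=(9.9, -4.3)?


Area = |x_A(y_B-y_C) + x_B(y_C-y_A) + x_C(y_A-y_B)|/2
= |(-270.84) + 484.33 + 331.65|/2
= 545.14/2 = 272.57

272.57


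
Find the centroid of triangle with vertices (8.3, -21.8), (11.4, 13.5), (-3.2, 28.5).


Centroid = ((x_A+x_B+x_C)/3, (y_A+y_B+y_C)/3)
= ((8.3+11.4+(-3.2))/3, ((-21.8)+13.5+28.5)/3)
= (5.5, 6.7333)

(5.5, 6.7333)


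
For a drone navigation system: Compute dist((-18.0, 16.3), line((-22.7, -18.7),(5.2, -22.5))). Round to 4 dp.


|cross product| = 994.36
|line direction| = sqrt(792.85) = 28.1576
Distance = 994.36/sqrt(792.85) = 35.3141

35.3141


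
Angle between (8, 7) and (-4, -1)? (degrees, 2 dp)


u.v = -39, |u| = sqrt(113) = 10.6301, |v| = sqrt(17) = 4.1231
cos(theta) = u.v/(|u||v|) = -39/sqrt(1921) = -0.889817
theta = acos(-0.889817) = 152.85 degrees

152.85 degrees


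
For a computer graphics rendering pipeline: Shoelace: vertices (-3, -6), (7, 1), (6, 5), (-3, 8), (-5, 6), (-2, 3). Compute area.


Shoelace sum: ((-3)*1 - 7*(-6)) + (7*5 - 6*1) + (6*8 - (-3)*5) + ((-3)*6 - (-5)*8) + ((-5)*3 - (-2)*6) + ((-2)*(-6) - (-3)*3)
= 171
Area = |171|/2 = 85.5

85.5


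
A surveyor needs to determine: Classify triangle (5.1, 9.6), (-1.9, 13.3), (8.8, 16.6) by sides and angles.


Side lengths squared: AB^2=62.69, BC^2=125.38, CA^2=62.69
Sorted: [62.69, 62.69, 125.38]
By sides: Isosceles, By angles: Right

Isosceles, Right


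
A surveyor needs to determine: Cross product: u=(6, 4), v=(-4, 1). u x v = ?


u x v = u_x*v_y - u_y*v_x = 6*1 - 4*(-4)
= 6 - (-16) = 22

22


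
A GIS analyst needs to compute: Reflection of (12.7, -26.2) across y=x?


Reflection over y=x: (x,y) -> (y,x)
(12.7, -26.2) -> (-26.2, 12.7)

(-26.2, 12.7)


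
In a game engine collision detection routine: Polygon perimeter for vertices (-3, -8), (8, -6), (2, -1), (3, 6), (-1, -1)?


Sides: (-3, -8)->(8, -6): sqrt(125) = 11.18034, (8, -6)->(2, -1): sqrt(61) = 7.81025, (2, -1)->(3, 6): sqrt(50) = 7.071068, (3, 6)->(-1, -1): sqrt(65) = 8.062258, (-1, -1)->(-3, -8): sqrt(53) = 7.28011
Sum = 41.404026
Perimeter = 41.404

41.404


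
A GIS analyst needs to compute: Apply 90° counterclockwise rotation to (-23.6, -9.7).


90° CCW: (x,y) -> (-y, x)
(-23.6,-9.7) -> (9.7, -23.6)

(9.7, -23.6)


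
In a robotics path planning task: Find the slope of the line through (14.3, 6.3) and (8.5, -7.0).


slope = (y2-y1)/(x2-x1) = ((-7)-6.3)/(8.5-14.3) = (-13.3)/(-5.8) = 2.2931

2.2931


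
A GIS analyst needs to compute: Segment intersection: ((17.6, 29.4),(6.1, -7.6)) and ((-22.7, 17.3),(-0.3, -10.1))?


Cross products: d1=1375.26, d2=231.36, d3=-1351.95, d4=-208.05
d1*d2 < 0 and d3*d4 < 0? no

No, they don't intersect


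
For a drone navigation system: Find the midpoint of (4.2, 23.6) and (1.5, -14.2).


M = ((4.2+1.5)/2, (23.6+(-14.2))/2)
= (2.85, 4.7)

(2.85, 4.7)


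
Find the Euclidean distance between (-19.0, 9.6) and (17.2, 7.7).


dx=36.2, dy=-1.9
d^2 = 36.2^2 + (-1.9)^2 = 1314.05
d = sqrt(1314.05) = 36.2498

36.2498


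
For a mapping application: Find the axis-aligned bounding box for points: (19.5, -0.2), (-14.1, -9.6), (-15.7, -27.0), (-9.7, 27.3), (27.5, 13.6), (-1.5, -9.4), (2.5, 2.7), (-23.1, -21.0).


x range: [-23.1, 27.5]
y range: [-27, 27.3]
Bounding box: (-23.1,-27) to (27.5,27.3)

(-23.1,-27) to (27.5,27.3)


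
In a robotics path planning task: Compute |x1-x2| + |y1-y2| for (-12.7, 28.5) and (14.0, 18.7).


|(-12.7)-14| + |28.5-18.7| = 26.7 + 9.8 = 36.5

36.5


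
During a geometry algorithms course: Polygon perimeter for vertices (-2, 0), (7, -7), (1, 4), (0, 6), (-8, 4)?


Sides: (-2, 0)->(7, -7): sqrt(130) = 11.401754, (7, -7)->(1, 4): sqrt(157) = 12.529964, (1, 4)->(0, 6): sqrt(5) = 2.236068, (0, 6)->(-8, 4): sqrt(68) = 8.246211, (-8, 4)->(-2, 0): sqrt(52) = 7.211103
Sum = 41.6251
Perimeter = 41.6251

41.6251


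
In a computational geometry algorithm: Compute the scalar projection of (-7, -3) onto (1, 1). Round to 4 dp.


u.v = -10, |v| = sqrt(2) = 1.4142
Scalar projection = u.v / |v| = -10 / sqrt(2) = -7.0711

-7.0711


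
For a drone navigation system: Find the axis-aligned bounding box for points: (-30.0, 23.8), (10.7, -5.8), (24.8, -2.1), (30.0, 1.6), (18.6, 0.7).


x range: [-30, 30]
y range: [-5.8, 23.8]
Bounding box: (-30,-5.8) to (30,23.8)

(-30,-5.8) to (30,23.8)


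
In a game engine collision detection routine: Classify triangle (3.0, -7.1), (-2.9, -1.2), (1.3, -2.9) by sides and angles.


Side lengths squared: AB^2=69.62, BC^2=20.53, CA^2=20.53
Sorted: [20.53, 20.53, 69.62]
By sides: Isosceles, By angles: Obtuse

Isosceles, Obtuse


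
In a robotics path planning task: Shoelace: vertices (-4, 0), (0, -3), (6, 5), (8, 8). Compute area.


Shoelace sum: ((-4)*(-3) - 0*0) + (0*5 - 6*(-3)) + (6*8 - 8*5) + (8*0 - (-4)*8)
= 70
Area = |70|/2 = 35

35


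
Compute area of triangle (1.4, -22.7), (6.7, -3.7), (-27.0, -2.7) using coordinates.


Area = |x_A(y_B-y_C) + x_B(y_C-y_A) + x_C(y_A-y_B)|/2
= |(-1.4) + 134 + 513|/2
= 645.6/2 = 322.8

322.8


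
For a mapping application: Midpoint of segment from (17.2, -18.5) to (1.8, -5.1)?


M = ((17.2+1.8)/2, ((-18.5)+(-5.1))/2)
= (9.5, -11.8)

(9.5, -11.8)


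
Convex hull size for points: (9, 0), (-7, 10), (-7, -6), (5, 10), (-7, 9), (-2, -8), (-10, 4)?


Convex hull vertices (CCW): (-10, 4), (-7, -6), (-2, -8), (9, 0), (5, 10), (-7, 10)
Count = 6

6


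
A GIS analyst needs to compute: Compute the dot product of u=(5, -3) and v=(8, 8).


u . v = u_x*v_x + u_y*v_y = 5*8 + (-3)*8
= 40 + (-24) = 16

16


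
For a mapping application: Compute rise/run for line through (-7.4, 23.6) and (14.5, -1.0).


slope = (y2-y1)/(x2-x1) = ((-1)-23.6)/(14.5-(-7.4)) = (-24.6)/21.9 = -1.1233

-1.1233


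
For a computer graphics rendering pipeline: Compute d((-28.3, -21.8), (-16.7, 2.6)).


dx=11.6, dy=24.4
d^2 = 11.6^2 + 24.4^2 = 729.92
d = sqrt(729.92) = 27.017

27.017


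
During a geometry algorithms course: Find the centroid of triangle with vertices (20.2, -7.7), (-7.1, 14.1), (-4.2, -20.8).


Centroid = ((x_A+x_B+x_C)/3, (y_A+y_B+y_C)/3)
= ((20.2+(-7.1)+(-4.2))/3, ((-7.7)+14.1+(-20.8))/3)
= (2.9667, -4.8)

(2.9667, -4.8)


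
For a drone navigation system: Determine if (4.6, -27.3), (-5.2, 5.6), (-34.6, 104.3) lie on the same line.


Cross product: ((-5.2)-4.6)*(104.3-(-27.3)) - (5.6-(-27.3))*((-34.6)-4.6)
= 0

Yes, collinear


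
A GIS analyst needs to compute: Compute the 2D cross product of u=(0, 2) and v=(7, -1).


u x v = u_x*v_y - u_y*v_x = 0*(-1) - 2*7
= 0 - 14 = -14

-14


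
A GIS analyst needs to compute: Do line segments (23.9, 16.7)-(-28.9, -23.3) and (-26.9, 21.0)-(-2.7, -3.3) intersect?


Cross products: d1=1130.38, d2=-1120.66, d3=-2259.04, d4=-8
d1*d2 < 0 and d3*d4 < 0? no

No, they don't intersect


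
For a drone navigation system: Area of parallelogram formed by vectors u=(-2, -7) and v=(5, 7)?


|u x v| = |(-2)*7 - (-7)*5|
= |(-14) - (-35)| = 21

21


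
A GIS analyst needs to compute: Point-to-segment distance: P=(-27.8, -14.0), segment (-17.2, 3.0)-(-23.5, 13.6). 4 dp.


Project P onto AB: t = 0 (clamped to [0,1])
Closest point on segment: (-17.2, 3)
Distance: 20.034

20.034


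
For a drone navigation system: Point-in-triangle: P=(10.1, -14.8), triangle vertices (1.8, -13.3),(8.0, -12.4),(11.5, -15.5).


Cross products: AB x AP = -16.77, BC x BP = -1.89, CA x CP = -3.71
All same sign? yes

Yes, inside
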